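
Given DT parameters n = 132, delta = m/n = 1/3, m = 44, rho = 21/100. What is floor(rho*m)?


m = 1/3*132 = 44.
rho = 21/100.
rho*m = 21/100*44 = 9.24.
k = floor(9.24) = 9.

9


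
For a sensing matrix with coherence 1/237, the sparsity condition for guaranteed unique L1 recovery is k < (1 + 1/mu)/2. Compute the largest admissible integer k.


1/mu = 237.
1 + 1/mu = 238.
(1 + 1/mu)/2 = 119 is an integer and the inequality is strict, so k_max = 119 - 1 = 118.

118


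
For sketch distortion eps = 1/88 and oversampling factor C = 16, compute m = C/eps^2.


1/eps = 88.
(1/eps)^2 = 7744.
m = 16*7744 = 123904.

123904


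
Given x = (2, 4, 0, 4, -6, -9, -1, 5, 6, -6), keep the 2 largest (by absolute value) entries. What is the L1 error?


Sorted |x_i| descending: [9, 6, 6, 6, 5, 4, 4, 2, 1, 0]
Keep top 2: [9, 6]
Tail entries: [6, 6, 5, 4, 4, 2, 1, 0]
L1 error = sum of tail = 28.

28


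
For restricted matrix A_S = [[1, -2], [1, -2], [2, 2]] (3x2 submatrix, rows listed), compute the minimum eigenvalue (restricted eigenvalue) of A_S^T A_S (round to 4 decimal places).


A_S^T A_S = [[6, 0], [0, 12]].
trace = 18.
det = 72.
disc = trace^2 - 4*det = 324 - 4*72 = 36.
sqrt(36) = 6.
lam_min = (18 - 6)/2 = 6 = 6.0000.

6.0000


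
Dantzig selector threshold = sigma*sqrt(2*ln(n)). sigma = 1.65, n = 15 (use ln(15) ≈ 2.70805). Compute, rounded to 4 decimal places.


ln(15) ≈ 2.70805.
2*ln(n) ≈ 5.4161.
sqrt(2*ln(n)) ≈ sqrt(5.4161) ≈ 2.327252.
threshold ≈ 1.65*2.327252 = 3.8399658 ≈ 3.8400.

3.8400


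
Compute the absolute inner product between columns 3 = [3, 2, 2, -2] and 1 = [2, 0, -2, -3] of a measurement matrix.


Inner product: 3*2 + 2*0 + 2*-2 + -2*-3
Products: [6, 0, -4, 6]
Sum = 8.
|dot| = 8.

8


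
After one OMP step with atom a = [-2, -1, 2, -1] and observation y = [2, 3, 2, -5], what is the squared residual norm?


a^T a = 10.
a^T y = 2.
coeff = 2/10 = 1/5.
||r||^2 = 208/5.

208/5


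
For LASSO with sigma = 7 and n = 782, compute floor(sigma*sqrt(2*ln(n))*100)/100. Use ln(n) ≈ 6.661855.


ln(782) ≈ 6.661855.
2*ln(n) ≈ 13.32371.
sqrt(2*ln(n)) ≈ sqrt(13.32371) ≈ 3.650166.
lambda ≈ 7*3.650166 = 25.551162.
floor(lambda*100)/100 = 25.55.

25.55


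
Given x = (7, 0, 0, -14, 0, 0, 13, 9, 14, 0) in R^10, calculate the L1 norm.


Non-zero entries: [(0, 7), (3, -14), (6, 13), (7, 9), (8, 14)]
Absolute values: [7, 14, 13, 9, 14]
||x||_1 = sum = 57.

57


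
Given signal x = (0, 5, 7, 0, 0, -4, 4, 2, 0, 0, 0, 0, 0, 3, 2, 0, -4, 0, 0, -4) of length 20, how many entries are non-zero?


Non-zero positions: [1, 2, 5, 6, 7, 13, 14, 16, 19].
Sparsity = 9.

9


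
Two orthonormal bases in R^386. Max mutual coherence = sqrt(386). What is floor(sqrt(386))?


19^2 = 361 <= 386 < 400 = 20^2, so 19 <= sqrt(386) < 20.
floor(sqrt(386)) = 19.

19


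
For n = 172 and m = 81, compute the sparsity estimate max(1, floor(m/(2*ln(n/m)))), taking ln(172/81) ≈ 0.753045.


n/m = 172/81.
ln(n/m) ≈ 0.753045.
2*ln(n/m) ≈ 1.50609.
m/(2*ln(n/m)) ≈ 81/1.50609 ≈ 53.7816.
floor = 53.
k_max = max(1, 53) = 53.

53


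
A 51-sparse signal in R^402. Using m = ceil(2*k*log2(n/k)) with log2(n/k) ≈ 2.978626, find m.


log2(n/k) = log2(402/51) ≈ 2.978626.
2*k*log2(n/k) ≈ 2*51*2.978626 = 303.819852.
m = ceil(303.819852) = 304.

304


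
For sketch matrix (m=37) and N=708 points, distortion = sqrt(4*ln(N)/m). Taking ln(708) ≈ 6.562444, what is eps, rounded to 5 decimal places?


ln(708) ≈ 6.562444.
4*ln(N)/m ≈ 4*6.562444/37 ≈ 0.70945341.
eps = sqrt(0.70945341) ≈ 0.8422906 ≈ 0.84229.

0.84229


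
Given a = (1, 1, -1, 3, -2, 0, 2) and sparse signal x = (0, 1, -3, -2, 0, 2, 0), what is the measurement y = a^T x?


Non-zero terms: ['1*1', '-1*-3', '3*-2', '0*2']
Products: [1, 3, -6, 0]
y = sum = -2.

-2


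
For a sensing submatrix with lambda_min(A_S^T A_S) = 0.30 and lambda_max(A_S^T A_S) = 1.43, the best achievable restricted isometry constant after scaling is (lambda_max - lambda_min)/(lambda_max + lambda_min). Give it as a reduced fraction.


lambda_max - lambda_min = 1.43 - 0.30 = 1.13.
lambda_max + lambda_min = 1.43 + 0.30 = 1.73.
delta = 1.13/1.73 = 113/173.

113/173


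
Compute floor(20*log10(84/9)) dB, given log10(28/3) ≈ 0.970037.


||x||/||e|| = 84/9 = 28/3.
log10(28/3) ≈ 0.970037.
20*log10(||x||/||e||) ≈ 20*0.970037 = 19.40074.
floor(19.40074) = 19.

19


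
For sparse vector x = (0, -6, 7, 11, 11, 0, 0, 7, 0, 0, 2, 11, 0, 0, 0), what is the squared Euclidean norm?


Non-zero entries: [(1, -6), (2, 7), (3, 11), (4, 11), (7, 7), (10, 2), (11, 11)]
Squares: [36, 49, 121, 121, 49, 4, 121]
||x||_2^2 = sum = 501.

501


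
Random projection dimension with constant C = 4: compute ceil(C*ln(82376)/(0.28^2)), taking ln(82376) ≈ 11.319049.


ln(82376) ≈ 11.319049.
eps^2 = 0.28^2 = 0.0784.
C*ln(N)/eps^2 ≈ 4*11.319049/0.0784 ≈ 577.5025.
m = ceil(577.5025) = 578.

578


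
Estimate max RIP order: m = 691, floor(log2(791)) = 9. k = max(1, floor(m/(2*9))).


floor(log2(791)) = 9.
2*9 = 18.
m/(2*floor(log2(n))) = 691/18 ≈ 38.3889.
floor = 38.
k = max(1, 38) = 38.

38


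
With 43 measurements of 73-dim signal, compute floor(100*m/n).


100*m/n = 100*43/73 ≈ 58.9041.
floor = 58.

58


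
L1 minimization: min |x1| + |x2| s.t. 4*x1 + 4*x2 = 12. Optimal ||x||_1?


Axis intercepts:
  x1 = 3, x2 = 0: L1 = 3
  x1 = 0, x2 = 3: L1 = 3
x* = (3, 0)
||x*||_1 = 3.

3


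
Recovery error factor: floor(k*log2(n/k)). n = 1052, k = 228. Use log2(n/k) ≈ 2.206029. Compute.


log2(n/k) = log2(1052/228) ≈ 2.206029.
k*log2(n/k) ≈ 228*2.206029 = 502.974612.
floor(502.974612) = 502.

502


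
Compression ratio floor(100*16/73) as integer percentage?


100*m/n = 100*16/73 ≈ 21.9178.
floor = 21.

21


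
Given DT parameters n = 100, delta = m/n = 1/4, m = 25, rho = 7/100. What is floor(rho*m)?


m = 1/4*100 = 25.
rho = 7/100.
rho*m = 7/100*25 = 1.75.
k = floor(1.75) = 1.

1


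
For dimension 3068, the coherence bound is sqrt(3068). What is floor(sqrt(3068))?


55^2 = 3025 <= 3068 < 3136 = 56^2, so 55 <= sqrt(3068) < 56.
floor(sqrt(3068)) = 55.

55


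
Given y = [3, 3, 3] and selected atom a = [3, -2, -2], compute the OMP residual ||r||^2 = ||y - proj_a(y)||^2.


a^T a = 17.
a^T y = -3.
coeff = -3/17 = -3/17.
||r||^2 = 450/17.

450/17


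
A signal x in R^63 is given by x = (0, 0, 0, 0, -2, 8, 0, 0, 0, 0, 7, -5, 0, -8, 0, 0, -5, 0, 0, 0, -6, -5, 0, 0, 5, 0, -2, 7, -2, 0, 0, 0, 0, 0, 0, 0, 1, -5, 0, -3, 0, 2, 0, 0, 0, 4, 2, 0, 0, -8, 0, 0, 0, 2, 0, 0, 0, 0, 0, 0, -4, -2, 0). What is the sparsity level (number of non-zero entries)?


Non-zero positions: [4, 5, 10, 11, 13, 16, 20, 21, 24, 26, 27, 28, 36, 37, 39, 41, 45, 46, 49, 53, 60, 61].
Sparsity = 22.

22


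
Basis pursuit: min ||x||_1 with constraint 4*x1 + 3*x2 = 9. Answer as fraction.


Axis intercepts:
  x1 = 9/4, x2 = 0: L1 = 9/4
  x1 = 0, x2 = 3: L1 = 3
x* = (9/4, 0)
||x*||_1 = 9/4.

9/4


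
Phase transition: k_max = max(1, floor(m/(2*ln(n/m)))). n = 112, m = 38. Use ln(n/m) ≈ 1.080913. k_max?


n/m = 112/38 = 56/19.
ln(n/m) ≈ 1.080913.
2*ln(n/m) ≈ 2.161826.
m/(2*ln(n/m)) ≈ 38/2.161826 ≈ 17.5777.
floor = 17.
k_max = max(1, 17) = 17.

17


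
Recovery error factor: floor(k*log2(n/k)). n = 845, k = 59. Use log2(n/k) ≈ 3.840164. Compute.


log2(n/k) = log2(845/59) ≈ 3.840164.
k*log2(n/k) ≈ 59*3.840164 = 226.569676.
floor(226.569676) = 226.

226


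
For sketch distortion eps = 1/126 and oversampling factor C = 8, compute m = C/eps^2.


1/eps = 126.
(1/eps)^2 = 15876.
m = 8*15876 = 127008.

127008


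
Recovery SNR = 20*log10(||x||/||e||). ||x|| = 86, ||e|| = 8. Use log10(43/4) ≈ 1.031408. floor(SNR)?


||x||/||e|| = 86/8 = 43/4.
log10(43/4) ≈ 1.031408.
20*log10(||x||/||e||) ≈ 20*1.031408 = 20.62816.
floor(20.62816) = 20.

20


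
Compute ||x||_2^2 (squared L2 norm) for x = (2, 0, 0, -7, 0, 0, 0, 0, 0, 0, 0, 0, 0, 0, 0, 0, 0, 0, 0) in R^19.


Non-zero entries: [(0, 2), (3, -7)]
Squares: [4, 49]
||x||_2^2 = sum = 53.

53


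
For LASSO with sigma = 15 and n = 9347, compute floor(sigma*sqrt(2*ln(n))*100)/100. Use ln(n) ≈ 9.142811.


ln(9347) ≈ 9.142811.
2*ln(n) ≈ 18.285622.
sqrt(2*ln(n)) ≈ sqrt(18.285622) ≈ 4.276169.
lambda ≈ 15*4.276169 = 64.142535.
floor(lambda*100)/100 = 64.14.

64.14


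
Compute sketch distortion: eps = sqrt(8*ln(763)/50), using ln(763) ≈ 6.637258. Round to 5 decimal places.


ln(763) ≈ 6.637258.
8*ln(N)/m ≈ 8*6.637258/50 ≈ 1.06196128.
eps = sqrt(1.06196128) ≈ 1.0305151 ≈ 1.03052.

1.03052


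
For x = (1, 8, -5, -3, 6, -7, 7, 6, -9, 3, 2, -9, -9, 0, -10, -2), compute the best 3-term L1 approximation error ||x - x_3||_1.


Sorted |x_i| descending: [10, 9, 9, 9, 8, 7, 7, 6, 6, 5, 3, 3, 2, 2, 1, 0]
Keep top 3: [10, 9, 9]
Tail entries: [9, 8, 7, 7, 6, 6, 5, 3, 3, 2, 2, 1, 0]
L1 error = sum of tail = 59.

59


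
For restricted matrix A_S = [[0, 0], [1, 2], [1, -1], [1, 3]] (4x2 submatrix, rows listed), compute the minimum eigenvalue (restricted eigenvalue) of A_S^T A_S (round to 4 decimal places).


A_S^T A_S = [[3, 4], [4, 14]].
trace = 17.
det = 26.
disc = trace^2 - 4*det = 289 - 4*26 = 185.
sqrt(185) ≈ 13.601471.
lam_min = (17 - sqrt(185))/2 ≈ (17 - 13.601471)/2 = 1.6992645 ≈ 1.6993.

1.6993


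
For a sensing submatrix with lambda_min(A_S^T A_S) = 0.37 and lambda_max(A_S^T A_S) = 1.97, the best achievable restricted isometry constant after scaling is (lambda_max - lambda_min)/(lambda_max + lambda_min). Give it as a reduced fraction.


lambda_max - lambda_min = 1.97 - 0.37 = 1.60.
lambda_max + lambda_min = 1.97 + 0.37 = 2.34.
delta = 1.60/2.34 = 160/234 = 80/117.

80/117


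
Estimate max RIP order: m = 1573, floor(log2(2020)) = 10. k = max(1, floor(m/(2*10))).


floor(log2(2020)) = 10.
2*10 = 20.
m/(2*floor(log2(n))) = 1573/20 ≈ 78.65.
floor = 78.
k = max(1, 78) = 78.

78


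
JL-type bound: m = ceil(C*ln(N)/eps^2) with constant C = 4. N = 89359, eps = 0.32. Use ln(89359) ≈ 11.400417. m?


ln(89359) ≈ 11.400417.
eps^2 = 0.32^2 = 0.1024.
C*ln(N)/eps^2 ≈ 4*11.400417/0.1024 ≈ 445.3288.
m = ceil(445.3288) = 446.

446


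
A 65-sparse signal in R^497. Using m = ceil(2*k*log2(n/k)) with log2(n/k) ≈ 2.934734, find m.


log2(n/k) = log2(497/65) ≈ 2.934734.
2*k*log2(n/k) ≈ 2*65*2.934734 = 381.51542.
m = ceil(381.51542) = 382.

382


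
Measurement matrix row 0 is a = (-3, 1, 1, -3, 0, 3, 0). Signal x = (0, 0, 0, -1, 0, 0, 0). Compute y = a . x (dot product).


Non-zero terms: ['-3*-1']
Products: [3]
y = sum = 3.

3


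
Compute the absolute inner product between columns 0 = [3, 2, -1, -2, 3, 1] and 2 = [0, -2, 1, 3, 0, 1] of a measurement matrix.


Inner product: 3*0 + 2*-2 + -1*1 + -2*3 + 3*0 + 1*1
Products: [0, -4, -1, -6, 0, 1]
Sum = -10.
|dot| = 10.

10


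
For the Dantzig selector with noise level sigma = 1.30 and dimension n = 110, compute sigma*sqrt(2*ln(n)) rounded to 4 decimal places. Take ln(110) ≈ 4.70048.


ln(110) ≈ 4.70048.
2*ln(n) ≈ 9.40096.
sqrt(2*ln(n)) ≈ sqrt(9.40096) ≈ 3.066098.
threshold ≈ 1.30*3.066098 = 3.9859274 ≈ 3.9859.

3.9859


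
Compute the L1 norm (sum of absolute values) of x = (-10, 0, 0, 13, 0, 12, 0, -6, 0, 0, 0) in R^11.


Non-zero entries: [(0, -10), (3, 13), (5, 12), (7, -6)]
Absolute values: [10, 13, 12, 6]
||x||_1 = sum = 41.

41


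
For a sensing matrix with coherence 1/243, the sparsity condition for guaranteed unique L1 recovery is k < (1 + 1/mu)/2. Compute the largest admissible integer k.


1/mu = 243.
1 + 1/mu = 244.
(1 + 1/mu)/2 = 122 is an integer and the inequality is strict, so k_max = 122 - 1 = 121.

121


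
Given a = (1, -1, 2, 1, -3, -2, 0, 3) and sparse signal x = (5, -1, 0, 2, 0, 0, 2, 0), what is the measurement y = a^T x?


Non-zero terms: ['1*5', '-1*-1', '1*2', '0*2']
Products: [5, 1, 2, 0]
y = sum = 8.

8


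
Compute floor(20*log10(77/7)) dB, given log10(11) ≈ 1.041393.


||x||/||e|| = 77/7 = 11.
log10(11) ≈ 1.041393.
20*log10(||x||/||e||) ≈ 20*1.041393 = 20.82786.
floor(20.82786) = 20.

20


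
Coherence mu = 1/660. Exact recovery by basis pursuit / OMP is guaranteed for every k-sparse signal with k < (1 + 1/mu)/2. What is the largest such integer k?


1/mu = 660.
1 + 1/mu = 661.
(1 + 1/mu)/2 = 330.5 is not an integer, so k_max = floor(330.5) = 330.

330


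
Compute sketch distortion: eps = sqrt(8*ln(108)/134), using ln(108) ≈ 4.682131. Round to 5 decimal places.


ln(108) ≈ 4.682131.
8*ln(N)/m ≈ 8*4.682131/134 ≈ 0.27953021.
eps = sqrt(0.27953021) ≈ 0.5287062 ≈ 0.52871.

0.52871


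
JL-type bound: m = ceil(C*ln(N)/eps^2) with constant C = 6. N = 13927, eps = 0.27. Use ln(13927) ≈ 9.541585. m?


ln(13927) ≈ 9.541585.
eps^2 = 0.27^2 = 0.0729.
C*ln(N)/eps^2 ≈ 6*9.541585/0.0729 ≈ 785.3156.
m = ceil(785.3156) = 786.

786


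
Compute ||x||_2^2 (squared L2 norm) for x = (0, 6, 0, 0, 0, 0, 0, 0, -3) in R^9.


Non-zero entries: [(1, 6), (8, -3)]
Squares: [36, 9]
||x||_2^2 = sum = 45.

45


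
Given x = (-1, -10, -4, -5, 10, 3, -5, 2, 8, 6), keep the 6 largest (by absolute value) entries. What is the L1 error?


Sorted |x_i| descending: [10, 10, 8, 6, 5, 5, 4, 3, 2, 1]
Keep top 6: [10, 10, 8, 6, 5, 5]
Tail entries: [4, 3, 2, 1]
L1 error = sum of tail = 10.

10


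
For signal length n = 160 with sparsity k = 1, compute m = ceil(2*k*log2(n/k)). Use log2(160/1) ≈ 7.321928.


log2(n/k) = log2(160/1) ≈ 7.321928.
2*k*log2(n/k) ≈ 2*1*7.321928 = 14.643856.
m = ceil(14.643856) = 15.

15


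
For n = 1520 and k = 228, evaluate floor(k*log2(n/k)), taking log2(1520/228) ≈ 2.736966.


log2(n/k) = log2(1520/228) ≈ 2.736966.
k*log2(n/k) ≈ 228*2.736966 = 624.028248.
floor(624.028248) = 624.

624


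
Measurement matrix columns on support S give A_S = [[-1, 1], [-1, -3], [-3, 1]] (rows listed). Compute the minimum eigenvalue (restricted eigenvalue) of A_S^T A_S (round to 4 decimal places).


A_S^T A_S = [[11, -1], [-1, 11]].
trace = 22.
det = 120.
disc = trace^2 - 4*det = 484 - 4*120 = 4.
sqrt(4) = 2.
lam_min = (22 - 2)/2 = 10 = 10.0000.

10.0000


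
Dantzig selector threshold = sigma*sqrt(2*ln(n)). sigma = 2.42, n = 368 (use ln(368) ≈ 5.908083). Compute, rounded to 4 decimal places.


ln(368) ≈ 5.908083.
2*ln(n) ≈ 11.816166.
sqrt(2*ln(n)) ≈ sqrt(11.816166) ≈ 3.437465.
threshold ≈ 2.42*3.437465 = 8.3186653 ≈ 8.3187.

8.3187


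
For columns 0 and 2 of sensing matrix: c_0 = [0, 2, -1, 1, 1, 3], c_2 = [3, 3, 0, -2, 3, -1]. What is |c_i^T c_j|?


Inner product: 0*3 + 2*3 + -1*0 + 1*-2 + 1*3 + 3*-1
Products: [0, 6, 0, -2, 3, -3]
Sum = 4.
|dot| = 4.

4


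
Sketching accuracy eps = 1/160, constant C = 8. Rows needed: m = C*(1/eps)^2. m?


1/eps = 160.
(1/eps)^2 = 25600.
m = 8*25600 = 204800.

204800


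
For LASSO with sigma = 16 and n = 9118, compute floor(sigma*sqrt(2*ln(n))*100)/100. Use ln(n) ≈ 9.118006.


ln(9118) ≈ 9.118006.
2*ln(n) ≈ 18.236012.
sqrt(2*ln(n)) ≈ sqrt(18.236012) ≈ 4.270364.
lambda ≈ 16*4.270364 = 68.325824.
floor(lambda*100)/100 = 68.32.

68.32


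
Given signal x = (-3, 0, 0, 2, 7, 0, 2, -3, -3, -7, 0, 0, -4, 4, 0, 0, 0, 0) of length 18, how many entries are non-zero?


Non-zero positions: [0, 3, 4, 6, 7, 8, 9, 12, 13].
Sparsity = 9.

9


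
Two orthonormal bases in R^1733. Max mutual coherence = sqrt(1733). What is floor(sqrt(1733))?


41^2 = 1681 <= 1733 < 1764 = 42^2, so 41 <= sqrt(1733) < 42.
floor(sqrt(1733)) = 41.

41


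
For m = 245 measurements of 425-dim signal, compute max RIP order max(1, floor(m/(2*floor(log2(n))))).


floor(log2(425)) = 8.
2*8 = 16.
m/(2*floor(log2(n))) = 245/16 ≈ 15.3125.
floor = 15.
k = max(1, 15) = 15.

15


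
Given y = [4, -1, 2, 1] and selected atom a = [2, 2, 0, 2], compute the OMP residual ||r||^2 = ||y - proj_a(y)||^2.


a^T a = 12.
a^T y = 8.
coeff = 8/12 = 2/3.
||r||^2 = 50/3.

50/3


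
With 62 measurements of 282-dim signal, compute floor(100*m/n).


100*m/n = 100*62/282 ≈ 21.9858.
floor = 21.

21


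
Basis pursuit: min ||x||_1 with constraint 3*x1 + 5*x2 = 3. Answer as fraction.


Axis intercepts:
  x1 = 1, x2 = 0: L1 = 1
  x1 = 0, x2 = 3/5: L1 = 3/5
x* = (0, 3/5)
||x*||_1 = 3/5.

3/5


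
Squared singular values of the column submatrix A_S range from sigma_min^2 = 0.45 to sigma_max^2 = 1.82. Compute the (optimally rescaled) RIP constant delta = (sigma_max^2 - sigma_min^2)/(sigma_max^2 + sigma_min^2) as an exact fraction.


lambda_max - lambda_min = 1.82 - 0.45 = 1.37.
lambda_max + lambda_min = 1.82 + 0.45 = 2.27.
delta = 1.37/2.27 = 137/227.

137/227


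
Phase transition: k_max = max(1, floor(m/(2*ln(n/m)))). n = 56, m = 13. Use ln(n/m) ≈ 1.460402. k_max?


n/m = 56/13.
ln(n/m) ≈ 1.460402.
2*ln(n/m) ≈ 2.920804.
m/(2*ln(n/m)) ≈ 13/2.920804 ≈ 4.4508.
floor = 4.
k_max = max(1, 4) = 4.

4


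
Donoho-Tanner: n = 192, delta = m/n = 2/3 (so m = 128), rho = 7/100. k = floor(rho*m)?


m = 2/3*192 = 128.
rho = 7/100.
rho*m = 7/100*128 = 8.96.
k = floor(8.96) = 8.

8


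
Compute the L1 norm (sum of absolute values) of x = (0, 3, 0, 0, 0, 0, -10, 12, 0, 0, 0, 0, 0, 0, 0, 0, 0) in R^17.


Non-zero entries: [(1, 3), (6, -10), (7, 12)]
Absolute values: [3, 10, 12]
||x||_1 = sum = 25.

25


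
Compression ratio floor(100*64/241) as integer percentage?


100*m/n = 100*64/241 ≈ 26.556.
floor = 26.

26


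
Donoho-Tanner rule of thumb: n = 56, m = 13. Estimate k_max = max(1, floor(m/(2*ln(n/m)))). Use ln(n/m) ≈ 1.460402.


n/m = 56/13.
ln(n/m) ≈ 1.460402.
2*ln(n/m) ≈ 2.920804.
m/(2*ln(n/m)) ≈ 13/2.920804 ≈ 4.4508.
floor = 4.
k_max = max(1, 4) = 4.

4


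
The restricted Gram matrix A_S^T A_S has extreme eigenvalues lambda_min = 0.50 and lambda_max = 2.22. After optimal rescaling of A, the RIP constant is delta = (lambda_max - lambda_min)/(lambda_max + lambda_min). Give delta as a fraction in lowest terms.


lambda_max - lambda_min = 2.22 - 0.50 = 1.72.
lambda_max + lambda_min = 2.22 + 0.50 = 2.72.
delta = 1.72/2.72 = 172/272 = 43/68.

43/68


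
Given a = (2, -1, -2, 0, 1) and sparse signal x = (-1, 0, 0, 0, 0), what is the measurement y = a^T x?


Non-zero terms: ['2*-1']
Products: [-2]
y = sum = -2.

-2


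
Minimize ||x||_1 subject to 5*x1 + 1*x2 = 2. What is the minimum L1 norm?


Axis intercepts:
  x1 = 2/5, x2 = 0: L1 = 2/5
  x1 = 0, x2 = 2: L1 = 2
x* = (2/5, 0)
||x*||_1 = 2/5.

2/5


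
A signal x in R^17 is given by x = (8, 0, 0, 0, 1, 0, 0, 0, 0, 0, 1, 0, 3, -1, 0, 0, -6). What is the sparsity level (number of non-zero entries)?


Non-zero positions: [0, 4, 10, 12, 13, 16].
Sparsity = 6.

6


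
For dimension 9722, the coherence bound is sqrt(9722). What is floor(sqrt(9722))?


98^2 = 9604 <= 9722 < 9801 = 99^2, so 98 <= sqrt(9722) < 99.
floor(sqrt(9722)) = 98.

98


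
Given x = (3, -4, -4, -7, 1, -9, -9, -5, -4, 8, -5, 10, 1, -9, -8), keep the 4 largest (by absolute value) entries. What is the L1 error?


Sorted |x_i| descending: [10, 9, 9, 9, 8, 8, 7, 5, 5, 4, 4, 4, 3, 1, 1]
Keep top 4: [10, 9, 9, 9]
Tail entries: [8, 8, 7, 5, 5, 4, 4, 4, 3, 1, 1]
L1 error = sum of tail = 50.

50


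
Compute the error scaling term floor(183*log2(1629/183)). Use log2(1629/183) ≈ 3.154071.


log2(n/k) = log2(1629/183) ≈ 3.154071.
k*log2(n/k) ≈ 183*3.154071 = 577.194993.
floor(577.194993) = 577.

577


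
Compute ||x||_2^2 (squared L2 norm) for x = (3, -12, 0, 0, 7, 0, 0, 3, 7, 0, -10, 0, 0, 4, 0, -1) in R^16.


Non-zero entries: [(0, 3), (1, -12), (4, 7), (7, 3), (8, 7), (10, -10), (13, 4), (15, -1)]
Squares: [9, 144, 49, 9, 49, 100, 16, 1]
||x||_2^2 = sum = 377.

377


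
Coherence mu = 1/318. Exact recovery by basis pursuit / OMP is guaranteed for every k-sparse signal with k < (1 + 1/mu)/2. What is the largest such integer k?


1/mu = 318.
1 + 1/mu = 319.
(1 + 1/mu)/2 = 159.5 is not an integer, so k_max = floor(159.5) = 159.

159


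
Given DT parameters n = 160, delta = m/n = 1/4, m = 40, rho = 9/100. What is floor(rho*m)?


m = 1/4*160 = 40.
rho = 9/100.
rho*m = 9/100*40 = 3.6.
k = floor(3.6) = 3.

3


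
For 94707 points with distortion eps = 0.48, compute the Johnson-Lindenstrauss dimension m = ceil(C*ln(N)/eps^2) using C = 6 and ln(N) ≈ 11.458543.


ln(94707) ≈ 11.458543.
eps^2 = 0.48^2 = 0.2304.
C*ln(N)/eps^2 ≈ 6*11.458543/0.2304 ≈ 298.3996.
m = ceil(298.3996) = 299.

299


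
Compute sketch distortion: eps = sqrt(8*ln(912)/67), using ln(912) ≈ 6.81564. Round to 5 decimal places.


ln(912) ≈ 6.81564.
8*ln(N)/m ≈ 8*6.81564/67 ≈ 0.81380776.
eps = sqrt(0.81380776) ≈ 0.9021129 ≈ 0.90211.

0.90211


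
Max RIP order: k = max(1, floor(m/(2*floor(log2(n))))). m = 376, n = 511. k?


floor(log2(511)) = 8.
2*8 = 16.
m/(2*floor(log2(n))) = 376/16 ≈ 23.5.
floor = 23.
k = max(1, 23) = 23.

23


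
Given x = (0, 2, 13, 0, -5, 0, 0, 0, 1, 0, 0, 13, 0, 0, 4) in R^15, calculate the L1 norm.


Non-zero entries: [(1, 2), (2, 13), (4, -5), (8, 1), (11, 13), (14, 4)]
Absolute values: [2, 13, 5, 1, 13, 4]
||x||_1 = sum = 38.

38


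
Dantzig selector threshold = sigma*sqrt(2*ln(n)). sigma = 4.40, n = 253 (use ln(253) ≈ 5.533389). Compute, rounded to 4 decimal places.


ln(253) ≈ 5.533389.
2*ln(n) ≈ 11.066778.
sqrt(2*ln(n)) ≈ sqrt(11.066778) ≈ 3.326677.
threshold ≈ 4.40*3.326677 = 14.6373788 ≈ 14.6374.

14.6374


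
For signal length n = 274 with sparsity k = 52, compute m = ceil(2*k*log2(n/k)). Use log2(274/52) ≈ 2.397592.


log2(n/k) = log2(274/52) ≈ 2.397592.
2*k*log2(n/k) ≈ 2*52*2.397592 = 249.349568.
m = ceil(249.349568) = 250.

250


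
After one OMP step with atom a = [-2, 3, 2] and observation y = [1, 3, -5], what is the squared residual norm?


a^T a = 17.
a^T y = -3.
coeff = -3/17 = -3/17.
||r||^2 = 586/17.

586/17


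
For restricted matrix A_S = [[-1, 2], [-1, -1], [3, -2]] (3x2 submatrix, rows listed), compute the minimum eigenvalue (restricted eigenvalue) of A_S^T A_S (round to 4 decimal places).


A_S^T A_S = [[11, -7], [-7, 9]].
trace = 20.
det = 50.
disc = trace^2 - 4*det = 400 - 4*50 = 200.
sqrt(200) ≈ 14.142136.
lam_min = (20 - sqrt(200))/2 ≈ (20 - 14.142136)/2 = 2.928932 ≈ 2.9289.

2.9289


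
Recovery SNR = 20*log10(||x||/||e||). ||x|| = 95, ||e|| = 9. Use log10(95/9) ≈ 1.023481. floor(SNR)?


||x||/||e|| = 95/9.
log10(95/9) ≈ 1.023481.
20*log10(||x||/||e||) ≈ 20*1.023481 = 20.46962.
floor(20.46962) = 20.

20


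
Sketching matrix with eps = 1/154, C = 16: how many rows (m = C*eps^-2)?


1/eps = 154.
(1/eps)^2 = 23716.
m = 16*23716 = 379456.

379456


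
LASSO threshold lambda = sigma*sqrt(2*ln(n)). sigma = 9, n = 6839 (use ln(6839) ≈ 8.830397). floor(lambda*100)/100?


ln(6839) ≈ 8.830397.
2*ln(n) ≈ 17.660794.
sqrt(2*ln(n)) ≈ sqrt(17.660794) ≈ 4.202475.
lambda ≈ 9*4.202475 = 37.822275.
floor(lambda*100)/100 = 37.82.

37.82


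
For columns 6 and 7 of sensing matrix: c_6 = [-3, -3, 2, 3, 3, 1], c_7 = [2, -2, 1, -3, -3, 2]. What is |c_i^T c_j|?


Inner product: -3*2 + -3*-2 + 2*1 + 3*-3 + 3*-3 + 1*2
Products: [-6, 6, 2, -9, -9, 2]
Sum = -14.
|dot| = 14.

14


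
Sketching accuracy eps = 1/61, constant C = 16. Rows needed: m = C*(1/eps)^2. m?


1/eps = 61.
(1/eps)^2 = 3721.
m = 16*3721 = 59536.

59536


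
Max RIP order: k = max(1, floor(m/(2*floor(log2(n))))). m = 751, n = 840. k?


floor(log2(840)) = 9.
2*9 = 18.
m/(2*floor(log2(n))) = 751/18 ≈ 41.7222.
floor = 41.
k = max(1, 41) = 41.

41


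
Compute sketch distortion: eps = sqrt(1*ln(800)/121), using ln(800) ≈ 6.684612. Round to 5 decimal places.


ln(800) ≈ 6.684612.
1*ln(N)/m ≈ 1*6.684612/121 ≈ 0.05524473.
eps = sqrt(0.05524473) ≈ 0.235042 ≈ 0.23504.

0.23504


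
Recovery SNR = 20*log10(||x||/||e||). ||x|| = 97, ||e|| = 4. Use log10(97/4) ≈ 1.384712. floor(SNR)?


||x||/||e|| = 97/4.
log10(97/4) ≈ 1.384712.
20*log10(||x||/||e||) ≈ 20*1.384712 = 27.69424.
floor(27.69424) = 27.

27


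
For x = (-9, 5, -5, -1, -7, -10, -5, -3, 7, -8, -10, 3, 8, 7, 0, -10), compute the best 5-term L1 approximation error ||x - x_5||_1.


Sorted |x_i| descending: [10, 10, 10, 9, 8, 8, 7, 7, 7, 5, 5, 5, 3, 3, 1, 0]
Keep top 5: [10, 10, 10, 9, 8]
Tail entries: [8, 7, 7, 7, 5, 5, 5, 3, 3, 1, 0]
L1 error = sum of tail = 51.

51


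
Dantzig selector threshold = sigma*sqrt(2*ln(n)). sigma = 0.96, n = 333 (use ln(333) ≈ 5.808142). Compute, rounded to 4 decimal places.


ln(333) ≈ 5.808142.
2*ln(n) ≈ 11.616284.
sqrt(2*ln(n)) ≈ sqrt(11.616284) ≈ 3.408267.
threshold ≈ 0.96*3.408267 = 3.27193632 ≈ 3.2719.

3.2719


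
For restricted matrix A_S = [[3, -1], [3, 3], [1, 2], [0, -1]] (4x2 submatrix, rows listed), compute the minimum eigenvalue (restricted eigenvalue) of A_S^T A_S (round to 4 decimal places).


A_S^T A_S = [[19, 8], [8, 15]].
trace = 34.
det = 221.
disc = trace^2 - 4*det = 1156 - 4*221 = 272.
sqrt(272) ≈ 16.492423.
lam_min = (34 - sqrt(272))/2 ≈ (34 - 16.492423)/2 = 8.7537885 ≈ 8.7538.

8.7538


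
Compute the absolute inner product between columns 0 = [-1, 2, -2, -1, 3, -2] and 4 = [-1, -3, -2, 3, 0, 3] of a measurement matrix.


Inner product: -1*-1 + 2*-3 + -2*-2 + -1*3 + 3*0 + -2*3
Products: [1, -6, 4, -3, 0, -6]
Sum = -10.
|dot| = 10.

10


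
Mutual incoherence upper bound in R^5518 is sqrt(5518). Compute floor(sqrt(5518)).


74^2 = 5476 <= 5518 < 5625 = 75^2, so 74 <= sqrt(5518) < 75.
floor(sqrt(5518)) = 74.

74


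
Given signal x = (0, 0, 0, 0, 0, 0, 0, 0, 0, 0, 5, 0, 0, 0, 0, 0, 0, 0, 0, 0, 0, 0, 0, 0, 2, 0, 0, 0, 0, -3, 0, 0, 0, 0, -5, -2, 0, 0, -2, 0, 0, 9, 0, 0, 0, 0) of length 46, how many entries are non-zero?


Non-zero positions: [10, 24, 29, 34, 35, 38, 41].
Sparsity = 7.

7


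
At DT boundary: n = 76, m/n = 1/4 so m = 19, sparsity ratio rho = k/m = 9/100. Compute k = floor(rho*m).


m = 1/4*76 = 19.
rho = 9/100.
rho*m = 9/100*19 = 1.71.
k = floor(1.71) = 1.

1


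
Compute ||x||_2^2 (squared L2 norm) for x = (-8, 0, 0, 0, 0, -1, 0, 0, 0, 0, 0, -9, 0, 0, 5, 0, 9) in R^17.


Non-zero entries: [(0, -8), (5, -1), (11, -9), (14, 5), (16, 9)]
Squares: [64, 1, 81, 25, 81]
||x||_2^2 = sum = 252.

252


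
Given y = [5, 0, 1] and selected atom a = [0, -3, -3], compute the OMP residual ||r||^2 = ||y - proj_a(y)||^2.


a^T a = 18.
a^T y = -3.
coeff = -3/18 = -1/6.
||r||^2 = 51/2.

51/2


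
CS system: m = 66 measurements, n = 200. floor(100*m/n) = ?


100*m/n = 100*66/200 ≈ 33.0.
floor = 33.

33


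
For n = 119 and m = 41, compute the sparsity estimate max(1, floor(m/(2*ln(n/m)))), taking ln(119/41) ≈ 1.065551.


n/m = 119/41.
ln(n/m) ≈ 1.065551.
2*ln(n/m) ≈ 2.131102.
m/(2*ln(n/m)) ≈ 41/2.131102 ≈ 19.2389.
floor = 19.
k_max = max(1, 19) = 19.

19


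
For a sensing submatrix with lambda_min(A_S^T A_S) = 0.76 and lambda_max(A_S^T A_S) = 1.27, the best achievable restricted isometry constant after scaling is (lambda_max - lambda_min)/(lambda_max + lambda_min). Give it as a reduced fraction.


lambda_max - lambda_min = 1.27 - 0.76 = 0.51.
lambda_max + lambda_min = 1.27 + 0.76 = 2.03.
delta = 0.51/2.03 = 51/203.

51/203


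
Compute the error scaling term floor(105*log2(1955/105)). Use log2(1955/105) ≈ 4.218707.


log2(n/k) = log2(1955/105) ≈ 4.218707.
k*log2(n/k) ≈ 105*4.218707 = 442.964235.
floor(442.964235) = 442.

442


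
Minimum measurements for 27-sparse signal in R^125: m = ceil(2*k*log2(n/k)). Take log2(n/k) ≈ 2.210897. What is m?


log2(n/k) = log2(125/27) ≈ 2.210897.
2*k*log2(n/k) ≈ 2*27*2.210897 = 119.388438.
m = ceil(119.388438) = 120.

120


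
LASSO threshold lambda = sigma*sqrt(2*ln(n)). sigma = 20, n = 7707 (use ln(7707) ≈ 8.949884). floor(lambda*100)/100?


ln(7707) ≈ 8.949884.
2*ln(n) ≈ 17.899768.
sqrt(2*ln(n)) ≈ sqrt(17.899768) ≈ 4.230812.
lambda ≈ 20*4.230812 = 84.61624.
floor(lambda*100)/100 = 84.61.

84.61


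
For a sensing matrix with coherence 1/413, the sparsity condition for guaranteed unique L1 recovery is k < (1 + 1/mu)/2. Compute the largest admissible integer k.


1/mu = 413.
1 + 1/mu = 414.
(1 + 1/mu)/2 = 207 is an integer and the inequality is strict, so k_max = 207 - 1 = 206.

206


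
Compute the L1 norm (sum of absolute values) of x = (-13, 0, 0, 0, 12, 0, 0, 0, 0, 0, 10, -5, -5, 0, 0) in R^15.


Non-zero entries: [(0, -13), (4, 12), (10, 10), (11, -5), (12, -5)]
Absolute values: [13, 12, 10, 5, 5]
||x||_1 = sum = 45.

45


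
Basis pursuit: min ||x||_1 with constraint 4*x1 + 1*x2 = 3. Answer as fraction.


Axis intercepts:
  x1 = 3/4, x2 = 0: L1 = 3/4
  x1 = 0, x2 = 3: L1 = 3
x* = (3/4, 0)
||x*||_1 = 3/4.

3/4


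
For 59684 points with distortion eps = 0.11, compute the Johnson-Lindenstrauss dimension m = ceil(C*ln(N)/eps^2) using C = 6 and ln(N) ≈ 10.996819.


ln(59684) ≈ 10.996819.
eps^2 = 0.11^2 = 0.0121.
C*ln(N)/eps^2 ≈ 6*10.996819/0.0121 ≈ 5452.9681.
m = ceil(5452.9681) = 5453.

5453


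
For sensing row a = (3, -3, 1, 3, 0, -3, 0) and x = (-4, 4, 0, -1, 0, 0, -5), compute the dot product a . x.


Non-zero terms: ['3*-4', '-3*4', '3*-1', '0*-5']
Products: [-12, -12, -3, 0]
y = sum = -27.

-27


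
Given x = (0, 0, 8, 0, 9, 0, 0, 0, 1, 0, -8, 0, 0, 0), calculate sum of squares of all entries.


Non-zero entries: [(2, 8), (4, 9), (8, 1), (10, -8)]
Squares: [64, 81, 1, 64]
||x||_2^2 = sum = 210.

210


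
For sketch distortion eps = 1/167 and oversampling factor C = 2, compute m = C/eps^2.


1/eps = 167.
(1/eps)^2 = 27889.
m = 2*27889 = 55778.

55778


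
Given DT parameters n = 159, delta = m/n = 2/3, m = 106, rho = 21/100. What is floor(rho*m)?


m = 2/3*159 = 106.
rho = 21/100.
rho*m = 21/100*106 = 22.26.
k = floor(22.26) = 22.

22


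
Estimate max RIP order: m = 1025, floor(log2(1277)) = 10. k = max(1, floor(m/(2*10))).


floor(log2(1277)) = 10.
2*10 = 20.
m/(2*floor(log2(n))) = 1025/20 ≈ 51.25.
floor = 51.
k = max(1, 51) = 51.

51


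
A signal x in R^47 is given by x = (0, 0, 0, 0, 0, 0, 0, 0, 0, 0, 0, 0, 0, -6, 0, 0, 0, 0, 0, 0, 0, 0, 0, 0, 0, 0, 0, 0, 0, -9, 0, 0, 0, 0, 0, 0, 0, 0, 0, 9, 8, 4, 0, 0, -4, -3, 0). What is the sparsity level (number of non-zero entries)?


Non-zero positions: [13, 29, 39, 40, 41, 44, 45].
Sparsity = 7.

7


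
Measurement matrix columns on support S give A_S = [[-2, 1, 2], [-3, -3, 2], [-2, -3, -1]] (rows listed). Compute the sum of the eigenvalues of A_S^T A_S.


Sum of eigenvalues of A_S^T A_S = trace(A_S^T A_S) = sum of squared column norms of A_S.
A_S^T A_S diagonal: [17, 19, 9].
trace = 17 + 19 + 9 = 45.

45


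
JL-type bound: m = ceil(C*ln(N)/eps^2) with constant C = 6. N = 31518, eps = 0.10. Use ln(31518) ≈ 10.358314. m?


ln(31518) ≈ 10.358314.
eps^2 = 0.10^2 = 0.01.
C*ln(N)/eps^2 ≈ 6*10.358314/0.01 ≈ 6214.9884.
m = ceil(6214.9884) = 6215.

6215


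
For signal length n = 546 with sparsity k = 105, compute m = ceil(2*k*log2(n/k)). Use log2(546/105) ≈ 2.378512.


log2(n/k) = log2(546/105) ≈ 2.378512.
2*k*log2(n/k) ≈ 2*105*2.378512 = 499.48752.
m = ceil(499.48752) = 500.

500


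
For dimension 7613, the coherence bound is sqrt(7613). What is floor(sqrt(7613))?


87^2 = 7569 <= 7613 < 7744 = 88^2, so 87 <= sqrt(7613) < 88.
floor(sqrt(7613)) = 87.

87


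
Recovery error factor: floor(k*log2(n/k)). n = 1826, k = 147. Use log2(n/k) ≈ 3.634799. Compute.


log2(n/k) = log2(1826/147) ≈ 3.634799.
k*log2(n/k) ≈ 147*3.634799 = 534.315453.
floor(534.315453) = 534.

534


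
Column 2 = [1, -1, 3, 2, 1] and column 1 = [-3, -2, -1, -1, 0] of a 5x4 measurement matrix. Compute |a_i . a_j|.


Inner product: 1*-3 + -1*-2 + 3*-1 + 2*-1 + 1*0
Products: [-3, 2, -3, -2, 0]
Sum = -6.
|dot| = 6.

6


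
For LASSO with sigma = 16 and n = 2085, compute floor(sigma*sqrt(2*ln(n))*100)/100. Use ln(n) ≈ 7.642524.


ln(2085) ≈ 7.642524.
2*ln(n) ≈ 15.285048.
sqrt(2*ln(n)) ≈ sqrt(15.285048) ≈ 3.90961.
lambda ≈ 16*3.90961 = 62.55376.
floor(lambda*100)/100 = 62.55.

62.55


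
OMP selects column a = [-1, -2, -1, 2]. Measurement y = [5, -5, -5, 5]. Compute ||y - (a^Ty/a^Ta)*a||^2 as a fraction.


a^T a = 10.
a^T y = 20.
coeff = 20/10 = 2.
||r||^2 = 60.

60


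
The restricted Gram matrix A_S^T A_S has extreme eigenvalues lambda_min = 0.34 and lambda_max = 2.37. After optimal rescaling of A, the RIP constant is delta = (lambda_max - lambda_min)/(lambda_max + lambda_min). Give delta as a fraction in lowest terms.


lambda_max - lambda_min = 2.37 - 0.34 = 2.03.
lambda_max + lambda_min = 2.37 + 0.34 = 2.71.
delta = 2.03/2.71 = 203/271.

203/271


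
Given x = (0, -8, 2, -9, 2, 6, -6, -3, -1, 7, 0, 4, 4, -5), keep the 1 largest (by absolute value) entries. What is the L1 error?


Sorted |x_i| descending: [9, 8, 7, 6, 6, 5, 4, 4, 3, 2, 2, 1, 0, 0]
Keep top 1: [9]
Tail entries: [8, 7, 6, 6, 5, 4, 4, 3, 2, 2, 1, 0, 0]
L1 error = sum of tail = 48.

48


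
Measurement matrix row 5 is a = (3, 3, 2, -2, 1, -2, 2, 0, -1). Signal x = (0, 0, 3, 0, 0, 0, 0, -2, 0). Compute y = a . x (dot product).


Non-zero terms: ['2*3', '0*-2']
Products: [6, 0]
y = sum = 6.

6


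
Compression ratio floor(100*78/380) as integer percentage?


100*m/n = 100*78/380 ≈ 20.5263.
floor = 20.

20


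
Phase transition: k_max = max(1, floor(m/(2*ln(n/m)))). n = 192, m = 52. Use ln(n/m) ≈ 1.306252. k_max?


n/m = 192/52 = 48/13.
ln(n/m) ≈ 1.306252.
2*ln(n/m) ≈ 2.612504.
m/(2*ln(n/m)) ≈ 52/2.612504 ≈ 19.9043.
floor = 19.
k_max = max(1, 19) = 19.

19


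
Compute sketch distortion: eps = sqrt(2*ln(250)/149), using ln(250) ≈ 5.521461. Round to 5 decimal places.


ln(250) ≈ 5.521461.
2*ln(N)/m ≈ 2*5.521461/149 ≈ 0.07411357.
eps = sqrt(0.07411357) ≈ 0.2722381 ≈ 0.27224.

0.27224


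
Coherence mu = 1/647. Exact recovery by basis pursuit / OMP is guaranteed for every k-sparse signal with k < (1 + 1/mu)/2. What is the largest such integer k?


1/mu = 647.
1 + 1/mu = 648.
(1 + 1/mu)/2 = 324 is an integer and the inequality is strict, so k_max = 324 - 1 = 323.

323


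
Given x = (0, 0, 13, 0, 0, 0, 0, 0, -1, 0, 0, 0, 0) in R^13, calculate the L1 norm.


Non-zero entries: [(2, 13), (8, -1)]
Absolute values: [13, 1]
||x||_1 = sum = 14.

14


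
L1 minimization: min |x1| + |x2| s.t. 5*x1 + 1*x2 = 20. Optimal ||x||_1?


Axis intercepts:
  x1 = 4, x2 = 0: L1 = 4
  x1 = 0, x2 = 20: L1 = 20
x* = (4, 0)
||x*||_1 = 4.

4


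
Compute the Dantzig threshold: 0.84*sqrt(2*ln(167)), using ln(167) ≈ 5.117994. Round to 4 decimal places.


ln(167) ≈ 5.117994.
2*ln(n) ≈ 10.235988.
sqrt(2*ln(n)) ≈ sqrt(10.235988) ≈ 3.199373.
threshold ≈ 0.84*3.199373 = 2.68747332 ≈ 2.6875.

2.6875


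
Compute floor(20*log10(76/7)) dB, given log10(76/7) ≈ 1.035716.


||x||/||e|| = 76/7.
log10(76/7) ≈ 1.035716.
20*log10(||x||/||e||) ≈ 20*1.035716 = 20.71432.
floor(20.71432) = 20.

20


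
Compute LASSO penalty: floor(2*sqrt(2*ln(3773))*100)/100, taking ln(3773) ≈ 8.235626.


ln(3773) ≈ 8.235626.
2*ln(n) ≈ 16.471252.
sqrt(2*ln(n)) ≈ sqrt(16.471252) ≈ 4.058479.
lambda ≈ 2*4.058479 = 8.116958.
floor(lambda*100)/100 = 8.11.

8.11


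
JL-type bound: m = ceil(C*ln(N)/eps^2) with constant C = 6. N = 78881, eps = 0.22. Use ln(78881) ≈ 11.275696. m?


ln(78881) ≈ 11.275696.
eps^2 = 0.22^2 = 0.0484.
C*ln(N)/eps^2 ≈ 6*11.275696/0.0484 ≈ 1397.8136.
m = ceil(1397.8136) = 1398.

1398


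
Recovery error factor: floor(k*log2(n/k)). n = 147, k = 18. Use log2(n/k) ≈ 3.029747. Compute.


log2(n/k) = log2(147/18) ≈ 3.029747.
k*log2(n/k) ≈ 18*3.029747 = 54.535446.
floor(54.535446) = 54.

54


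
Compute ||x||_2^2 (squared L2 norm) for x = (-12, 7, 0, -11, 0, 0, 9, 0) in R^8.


Non-zero entries: [(0, -12), (1, 7), (3, -11), (6, 9)]
Squares: [144, 49, 121, 81]
||x||_2^2 = sum = 395.

395


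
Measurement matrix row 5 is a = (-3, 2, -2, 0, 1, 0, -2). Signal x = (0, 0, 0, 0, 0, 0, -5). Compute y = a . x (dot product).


Non-zero terms: ['-2*-5']
Products: [10]
y = sum = 10.

10


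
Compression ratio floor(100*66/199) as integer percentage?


100*m/n = 100*66/199 ≈ 33.1658.
floor = 33.

33


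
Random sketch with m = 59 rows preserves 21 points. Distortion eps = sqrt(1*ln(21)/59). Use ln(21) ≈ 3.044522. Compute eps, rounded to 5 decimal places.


ln(21) ≈ 3.044522.
1*ln(N)/m ≈ 1*3.044522/59 ≈ 0.05160207.
eps = sqrt(0.05160207) ≈ 0.2271609 ≈ 0.22716.

0.22716


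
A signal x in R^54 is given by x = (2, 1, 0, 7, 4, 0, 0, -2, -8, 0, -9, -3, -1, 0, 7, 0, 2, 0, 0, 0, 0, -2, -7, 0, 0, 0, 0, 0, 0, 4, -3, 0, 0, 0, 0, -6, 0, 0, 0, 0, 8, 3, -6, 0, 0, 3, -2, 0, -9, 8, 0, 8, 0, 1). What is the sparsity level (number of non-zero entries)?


Non-zero positions: [0, 1, 3, 4, 7, 8, 10, 11, 12, 14, 16, 21, 22, 29, 30, 35, 40, 41, 42, 45, 46, 48, 49, 51, 53].
Sparsity = 25.

25


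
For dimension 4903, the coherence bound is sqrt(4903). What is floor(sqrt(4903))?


70^2 = 4900 <= 4903 < 5041 = 71^2, so 70 <= sqrt(4903) < 71.
floor(sqrt(4903)) = 70.

70


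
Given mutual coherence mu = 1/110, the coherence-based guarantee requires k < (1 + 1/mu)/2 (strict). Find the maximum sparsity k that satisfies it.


1/mu = 110.
1 + 1/mu = 111.
(1 + 1/mu)/2 = 55.5 is not an integer, so k_max = floor(55.5) = 55.

55


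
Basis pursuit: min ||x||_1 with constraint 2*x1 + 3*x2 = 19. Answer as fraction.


Axis intercepts:
  x1 = 19/2, x2 = 0: L1 = 19/2
  x1 = 0, x2 = 19/3: L1 = 19/3
x* = (0, 19/3)
||x*||_1 = 19/3.

19/3


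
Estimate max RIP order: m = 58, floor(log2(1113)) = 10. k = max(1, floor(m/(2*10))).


floor(log2(1113)) = 10.
2*10 = 20.
m/(2*floor(log2(n))) = 58/20 ≈ 2.9.
floor = 2.
k = max(1, 2) = 2.

2


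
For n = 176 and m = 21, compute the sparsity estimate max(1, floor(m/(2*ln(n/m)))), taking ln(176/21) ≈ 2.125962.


n/m = 176/21.
ln(n/m) ≈ 2.125962.
2*ln(n/m) ≈ 4.251924.
m/(2*ln(n/m)) ≈ 21/4.251924 ≈ 4.9389.
floor = 4.
k_max = max(1, 4) = 4.

4


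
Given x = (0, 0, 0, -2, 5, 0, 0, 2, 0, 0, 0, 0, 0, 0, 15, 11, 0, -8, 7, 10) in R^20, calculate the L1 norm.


Non-zero entries: [(3, -2), (4, 5), (7, 2), (14, 15), (15, 11), (17, -8), (18, 7), (19, 10)]
Absolute values: [2, 5, 2, 15, 11, 8, 7, 10]
||x||_1 = sum = 60.

60


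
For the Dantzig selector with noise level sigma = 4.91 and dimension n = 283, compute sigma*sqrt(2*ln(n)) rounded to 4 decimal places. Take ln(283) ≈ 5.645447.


ln(283) ≈ 5.645447.
2*ln(n) ≈ 11.290894.
sqrt(2*ln(n)) ≈ sqrt(11.290894) ≈ 3.360193.
threshold ≈ 4.91*3.360193 = 16.49854763 ≈ 16.4985.

16.4985


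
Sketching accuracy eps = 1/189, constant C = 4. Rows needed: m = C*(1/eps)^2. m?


1/eps = 189.
(1/eps)^2 = 35721.
m = 4*35721 = 142884.

142884


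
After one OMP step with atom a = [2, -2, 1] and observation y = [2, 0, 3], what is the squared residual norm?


a^T a = 9.
a^T y = 7.
coeff = 7/9 = 7/9.
||r||^2 = 68/9.

68/9


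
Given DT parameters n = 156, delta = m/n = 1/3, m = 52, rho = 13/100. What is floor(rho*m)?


m = 1/3*156 = 52.
rho = 13/100.
rho*m = 13/100*52 = 6.76.
k = floor(6.76) = 6.

6


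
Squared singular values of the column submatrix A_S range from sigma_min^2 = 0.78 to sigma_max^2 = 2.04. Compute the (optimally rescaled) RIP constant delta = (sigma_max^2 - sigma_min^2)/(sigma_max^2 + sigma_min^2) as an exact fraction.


lambda_max - lambda_min = 2.04 - 0.78 = 1.26.
lambda_max + lambda_min = 2.04 + 0.78 = 2.82.
delta = 1.26/2.82 = 126/282 = 21/47.

21/47
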